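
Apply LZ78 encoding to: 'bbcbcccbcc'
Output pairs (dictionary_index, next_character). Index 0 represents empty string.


LZ78 encoding steps:
Dictionary: {0: ''}
Step 1: w='' (idx 0), next='b' -> output (0, 'b'), add 'b' as idx 1
Step 2: w='b' (idx 1), next='c' -> output (1, 'c'), add 'bc' as idx 2
Step 3: w='bc' (idx 2), next='c' -> output (2, 'c'), add 'bcc' as idx 3
Step 4: w='' (idx 0), next='c' -> output (0, 'c'), add 'c' as idx 4
Step 5: w='bcc' (idx 3), end of input -> output (3, '')


Encoded: [(0, 'b'), (1, 'c'), (2, 'c'), (0, 'c'), (3, '')]


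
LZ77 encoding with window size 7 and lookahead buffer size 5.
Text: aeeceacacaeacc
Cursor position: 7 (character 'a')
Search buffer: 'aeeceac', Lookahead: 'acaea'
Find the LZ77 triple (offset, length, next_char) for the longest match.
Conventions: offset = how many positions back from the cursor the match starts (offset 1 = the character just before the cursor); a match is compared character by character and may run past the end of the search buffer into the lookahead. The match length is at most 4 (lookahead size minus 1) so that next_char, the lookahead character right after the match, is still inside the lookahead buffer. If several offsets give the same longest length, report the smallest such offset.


Try each offset into the search buffer:
  offset=1 (pos 6, char 'c'): match length 0
  offset=2 (pos 5, char 'a'): match length 3
  offset=3 (pos 4, char 'e'): match length 0
  offset=4 (pos 3, char 'c'): match length 0
  offset=5 (pos 2, char 'e'): match length 0
  offset=6 (pos 1, char 'e'): match length 0
  offset=7 (pos 0, char 'a'): match length 1
Longest match has length 3 at offset 2.
next_char = character at position 7 + 3 = 10 -> 'e'

Best match: offset=2, length=3 (matching 'aca' starting at position 5)
LZ77 triple: (2, 3, 'e')


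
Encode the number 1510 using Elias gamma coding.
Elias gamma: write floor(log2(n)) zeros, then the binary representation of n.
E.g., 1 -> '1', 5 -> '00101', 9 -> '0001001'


num_bits = floor(log2(1510)) + 1 = 11
leading_zeros = num_bits - 1 = 10
binary(1510) = 10111100110

Elias gamma(1510) = '0000000000' + '10111100110' = 000000000010111100110 (21 bits)


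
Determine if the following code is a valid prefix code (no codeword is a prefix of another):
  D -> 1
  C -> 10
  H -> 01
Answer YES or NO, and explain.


Checking each pair (does one codeword prefix another?):
  D='1' vs C='10': prefix -- VIOLATION

NO -- this is NOT a valid prefix code. D (1) is a prefix of C (10).


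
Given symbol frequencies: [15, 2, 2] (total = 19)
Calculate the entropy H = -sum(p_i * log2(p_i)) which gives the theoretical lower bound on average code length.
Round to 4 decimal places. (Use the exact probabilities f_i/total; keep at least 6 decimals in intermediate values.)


Per-symbol terms -p_i * log2(p_i) with p_i = f_i/19:
  p = 15/19 = 0.789474: log2(p) = -0.341037, -p*log2(p) = 0.269240
  p = 2/19 = 0.105263: log2(p) = -3.247928, -p*log2(p) = 0.341887
  p = 2/19 = 0.105263: log2(p) = -3.247928, -p*log2(p) = 0.341887
H = 0.269240 + 0.341887 + 0.341887 = 0.953014

H = 0.953 bits/symbol


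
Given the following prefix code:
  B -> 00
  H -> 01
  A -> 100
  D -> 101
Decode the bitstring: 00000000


Decoding step by step:
Bits 00 -> B
Bits 00 -> B
Bits 00 -> B
Bits 00 -> B


Decoded message: BBBB


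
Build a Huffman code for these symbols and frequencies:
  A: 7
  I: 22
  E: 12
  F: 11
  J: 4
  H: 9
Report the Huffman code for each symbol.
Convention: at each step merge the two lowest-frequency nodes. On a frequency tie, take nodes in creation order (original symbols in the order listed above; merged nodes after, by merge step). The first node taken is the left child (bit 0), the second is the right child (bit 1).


Huffman tree construction:
Step 1: Merge J(4) + A(7) = 11
Step 2: Merge H(9) + F(11) = 20
Step 3: Merge (J+A)(11) + E(12) = 23
Step 4: Merge (H+F)(20) + I(22) = 42
Step 5: Merge ((J+A)+E)(23) + ((H+F)+I)(42) = 65
Read each symbol's code off the tree from the root (left child = 0, right child = 1).

Codes:
  A: 001 (length 3)
  I: 11 (length 2)
  E: 01 (length 2)
  F: 101 (length 3)
  J: 000 (length 3)
  H: 100 (length 3)
Average code length: 161/65 = 2.4769 bits/symbol


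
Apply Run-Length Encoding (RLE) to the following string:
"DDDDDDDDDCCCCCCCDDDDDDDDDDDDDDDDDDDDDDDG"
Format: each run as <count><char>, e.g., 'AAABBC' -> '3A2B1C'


Scanning runs left to right:
  i=0: run of 'D' x 9 -> '9D'
  i=9: run of 'C' x 7 -> '7C'
  i=16: run of 'D' x 23 -> '23D'
  i=39: run of 'G' x 1 -> '1G'

RLE = 9D7C23D1G


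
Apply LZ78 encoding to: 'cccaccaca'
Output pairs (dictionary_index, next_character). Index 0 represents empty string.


LZ78 encoding steps:
Dictionary: {0: ''}
Step 1: w='' (idx 0), next='c' -> output (0, 'c'), add 'c' as idx 1
Step 2: w='c' (idx 1), next='c' -> output (1, 'c'), add 'cc' as idx 2
Step 3: w='' (idx 0), next='a' -> output (0, 'a'), add 'a' as idx 3
Step 4: w='cc' (idx 2), next='a' -> output (2, 'a'), add 'cca' as idx 4
Step 5: w='c' (idx 1), next='a' -> output (1, 'a'), add 'ca' as idx 5


Encoded: [(0, 'c'), (1, 'c'), (0, 'a'), (2, 'a'), (1, 'a')]


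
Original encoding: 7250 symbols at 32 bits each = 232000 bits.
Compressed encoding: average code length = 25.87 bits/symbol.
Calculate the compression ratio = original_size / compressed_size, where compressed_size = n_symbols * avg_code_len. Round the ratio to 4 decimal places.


original_size = n_symbols * orig_bits = 7250 * 32 = 232000 bits
compressed_size = n_symbols * avg_code_len = 7250 * 25.87 = 187557.5 bits
ratio = original_size / compressed_size = 232000 / 187557.5 = 1.237

Compression ratio = 1.237


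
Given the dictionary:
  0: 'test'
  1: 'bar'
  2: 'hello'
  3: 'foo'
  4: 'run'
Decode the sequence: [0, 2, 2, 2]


Look up each index in the dictionary:
  0 -> 'test'
  2 -> 'hello'
  2 -> 'hello'
  2 -> 'hello'

Decoded: "test hello hello hello"


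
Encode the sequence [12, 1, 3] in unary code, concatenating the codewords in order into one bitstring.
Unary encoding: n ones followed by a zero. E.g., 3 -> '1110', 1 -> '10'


Encode each number as n ones followed by a terminating 0:
  12 -> 1111111111110 (13 bits)
  1 -> 10 (2 bits)
  3 -> 1110 (4 bits)
Total length = 13 + 2 + 4 = 19 bits.

Unary([12, 1, 3]) = 1111111111110101110 (19 bits)


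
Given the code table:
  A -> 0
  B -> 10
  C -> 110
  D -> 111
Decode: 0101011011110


Decoding:
0 -> A
10 -> B
10 -> B
110 -> C
111 -> D
10 -> B


Result: ABBCDB


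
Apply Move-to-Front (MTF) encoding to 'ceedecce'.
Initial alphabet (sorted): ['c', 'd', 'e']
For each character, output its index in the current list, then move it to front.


MTF encoding:
'c': index 0 in ['c', 'd', 'e'] -> ['c', 'd', 'e']
'e': index 2 in ['c', 'd', 'e'] -> ['e', 'c', 'd']
'e': index 0 in ['e', 'c', 'd'] -> ['e', 'c', 'd']
'd': index 2 in ['e', 'c', 'd'] -> ['d', 'e', 'c']
'e': index 1 in ['d', 'e', 'c'] -> ['e', 'd', 'c']
'c': index 2 in ['e', 'd', 'c'] -> ['c', 'e', 'd']
'c': index 0 in ['c', 'e', 'd'] -> ['c', 'e', 'd']
'e': index 1 in ['c', 'e', 'd'] -> ['e', 'c', 'd']


Output: [0, 2, 0, 2, 1, 2, 0, 1]


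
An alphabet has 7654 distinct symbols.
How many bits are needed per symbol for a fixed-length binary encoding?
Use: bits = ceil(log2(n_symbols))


log2(7654) = 12.902
Bracket: 2^12 = 4096 < 7654 <= 2^13 = 8192
So ceil(log2(7654)) = 13

bits = ceil(log2(7654)) = ceil(12.902) = 13 bits


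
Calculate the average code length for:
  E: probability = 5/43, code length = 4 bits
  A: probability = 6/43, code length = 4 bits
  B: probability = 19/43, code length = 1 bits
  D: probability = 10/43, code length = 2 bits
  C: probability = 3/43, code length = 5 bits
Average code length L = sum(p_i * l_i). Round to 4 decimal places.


Weighted contributions p_i * l_i:
  E: (5/43) * 4 = 20/43
  A: (6/43) * 4 = 24/43
  B: (19/43) * 1 = 19/43
  D: (10/43) * 2 = 20/43
  C: (3/43) * 5 = 15/43
Sum = (20 + 24 + 19 + 20 + 15)/43 = 98/43

L = 98/43 = 2.2791 bits/symbol


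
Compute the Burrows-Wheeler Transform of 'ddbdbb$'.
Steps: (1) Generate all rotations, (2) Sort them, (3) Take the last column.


Rotations (sorted):
  0: $ddbdbb -> last char: b
  1: b$ddbdb -> last char: b
  2: bb$ddbd -> last char: d
  3: bdbb$dd -> last char: d
  4: dbb$ddb -> last char: b
  5: dbdbb$d -> last char: d
  6: ddbdbb$ -> last char: $


BWT = bbddbd$


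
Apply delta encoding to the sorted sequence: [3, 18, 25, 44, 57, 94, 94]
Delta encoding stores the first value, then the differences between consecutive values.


First value: 3
Deltas:
  18 - 3 = 15
  25 - 18 = 7
  44 - 25 = 19
  57 - 44 = 13
  94 - 57 = 37
  94 - 94 = 0


Delta encoded: [3, 15, 7, 19, 13, 37, 0]


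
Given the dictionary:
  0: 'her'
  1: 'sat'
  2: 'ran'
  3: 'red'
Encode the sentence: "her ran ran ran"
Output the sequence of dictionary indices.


Look up each word in the dictionary:
  'her' -> 0
  'ran' -> 2
  'ran' -> 2
  'ran' -> 2

Encoded: [0, 2, 2, 2]


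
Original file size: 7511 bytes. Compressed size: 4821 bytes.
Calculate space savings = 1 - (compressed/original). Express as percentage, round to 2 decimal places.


ratio = compressed/original = 4821/7511 = 0.641859
savings = 1 - ratio = 1 - 0.641859 = 0.358141
as a percentage: 0.358141 * 100 = 35.81%

Space savings = 1 - 4821/7511 = 35.81%


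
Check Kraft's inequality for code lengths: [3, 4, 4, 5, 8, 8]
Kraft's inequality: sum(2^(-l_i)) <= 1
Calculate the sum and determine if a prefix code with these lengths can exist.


Sum = 2^(-3) + 2^(-4) + 2^(-4) + 2^(-5) + 2^(-8) + 2^(-8)
    = 0.125 + 0.0625 + 0.0625 + 0.03125 + 0.00390625 + 0.00390625
    = 74/256 = 0.2890625
Since 0.2890625 <= 1, Kraft's inequality IS satisfied.
A prefix code with these lengths CAN exist.

Kraft sum = 0.2890625. Satisfied.


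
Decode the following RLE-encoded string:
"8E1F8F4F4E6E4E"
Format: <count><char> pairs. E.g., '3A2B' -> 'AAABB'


Expanding each <count><char> pair:
  8E -> 'EEEEEEEE'
  1F -> 'F'
  8F -> 'FFFFFFFF'
  4F -> 'FFFF'
  4E -> 'EEEE'
  6E -> 'EEEEEE'
  4E -> 'EEEE'

Decoded = EEEEEEEEFFFFFFFFFFFFFEEEEEEEEEEEEEE


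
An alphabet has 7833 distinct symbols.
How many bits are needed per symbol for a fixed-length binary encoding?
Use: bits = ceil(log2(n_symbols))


log2(7833) = 12.9353
Bracket: 2^12 = 4096 < 7833 <= 2^13 = 8192
So ceil(log2(7833)) = 13

bits = ceil(log2(7833)) = ceil(12.9353) = 13 bits


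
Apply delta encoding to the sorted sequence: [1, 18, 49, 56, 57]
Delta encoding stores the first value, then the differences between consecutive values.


First value: 1
Deltas:
  18 - 1 = 17
  49 - 18 = 31
  56 - 49 = 7
  57 - 56 = 1


Delta encoded: [1, 17, 31, 7, 1]


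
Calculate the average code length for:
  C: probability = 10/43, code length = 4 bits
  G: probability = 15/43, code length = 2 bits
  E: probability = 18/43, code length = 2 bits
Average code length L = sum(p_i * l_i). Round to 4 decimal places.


Weighted contributions p_i * l_i:
  C: (10/43) * 4 = 40/43
  G: (15/43) * 2 = 30/43
  E: (18/43) * 2 = 36/43
Sum = (40 + 30 + 36)/43 = 106/43

L = 106/43 = 2.4651 bits/symbol


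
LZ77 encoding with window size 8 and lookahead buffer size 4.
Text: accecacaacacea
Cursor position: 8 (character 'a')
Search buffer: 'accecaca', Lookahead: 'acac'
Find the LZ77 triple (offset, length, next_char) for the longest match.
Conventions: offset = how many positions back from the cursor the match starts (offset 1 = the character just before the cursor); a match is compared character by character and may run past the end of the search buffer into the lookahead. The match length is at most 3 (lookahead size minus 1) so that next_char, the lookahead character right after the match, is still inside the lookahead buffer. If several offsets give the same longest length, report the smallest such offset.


Try each offset into the search buffer:
  offset=1 (pos 7, char 'a'): match length 1
  offset=2 (pos 6, char 'c'): match length 0
  offset=3 (pos 5, char 'a'): match length 3
  offset=4 (pos 4, char 'c'): match length 0
  offset=5 (pos 3, char 'e'): match length 0
  offset=6 (pos 2, char 'c'): match length 0
  offset=7 (pos 1, char 'c'): match length 0
  offset=8 (pos 0, char 'a'): match length 2
Longest match has length 3 at offset 3.
next_char = character at position 8 + 3 = 11 -> 'c'

Best match: offset=3, length=3 (matching 'aca' starting at position 5)
LZ77 triple: (3, 3, 'c')


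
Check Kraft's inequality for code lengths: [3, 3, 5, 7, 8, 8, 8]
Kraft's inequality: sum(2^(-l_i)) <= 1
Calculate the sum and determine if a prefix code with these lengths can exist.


Sum = 2^(-3) + 2^(-3) + 2^(-5) + 2^(-7) + 2^(-8) + 2^(-8) + 2^(-8)
    = 0.125 + 0.125 + 0.03125 + 0.0078125 + 0.00390625 + 0.00390625 + 0.00390625
    = 77/256 = 0.30078125
Since 0.30078125 <= 1, Kraft's inequality IS satisfied.
A prefix code with these lengths CAN exist.

Kraft sum = 0.30078125. Satisfied.


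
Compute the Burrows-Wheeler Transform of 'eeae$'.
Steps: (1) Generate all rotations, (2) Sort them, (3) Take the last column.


Rotations (sorted):
  0: $eeae -> last char: e
  1: ae$ee -> last char: e
  2: e$eea -> last char: a
  3: eae$e -> last char: e
  4: eeae$ -> last char: $


BWT = eeae$


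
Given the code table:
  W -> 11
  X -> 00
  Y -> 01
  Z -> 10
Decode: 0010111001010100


Decoding:
00 -> X
10 -> Z
11 -> W
10 -> Z
01 -> Y
01 -> Y
01 -> Y
00 -> X


Result: XZWZYYYX


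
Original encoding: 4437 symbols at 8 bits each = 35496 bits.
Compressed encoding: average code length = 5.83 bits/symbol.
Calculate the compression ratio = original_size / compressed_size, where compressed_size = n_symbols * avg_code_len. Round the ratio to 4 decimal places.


original_size = n_symbols * orig_bits = 4437 * 8 = 35496 bits
compressed_size = n_symbols * avg_code_len = 4437 * 5.83 = 25867.71 bits
ratio = original_size / compressed_size = 35496 / 25867.71 = 1.3722

Compression ratio = 1.3722


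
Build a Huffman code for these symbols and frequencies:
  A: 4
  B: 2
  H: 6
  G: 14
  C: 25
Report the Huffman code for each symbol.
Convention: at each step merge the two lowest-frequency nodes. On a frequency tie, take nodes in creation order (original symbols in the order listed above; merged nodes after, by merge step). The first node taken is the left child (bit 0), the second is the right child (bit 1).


Huffman tree construction:
Step 1: Merge B(2) + A(4) = 6
Step 2: Merge H(6) + (B+A)(6) = 12
Step 3: Merge (H+(B+A))(12) + G(14) = 26
Step 4: Merge C(25) + ((H+(B+A))+G)(26) = 51
Read each symbol's code off the tree from the root (left child = 0, right child = 1).

Codes:
  A: 1011 (length 4)
  B: 1010 (length 4)
  H: 100 (length 3)
  G: 11 (length 2)
  C: 0 (length 1)
Average code length: 95/51 = 1.8627 bits/symbol


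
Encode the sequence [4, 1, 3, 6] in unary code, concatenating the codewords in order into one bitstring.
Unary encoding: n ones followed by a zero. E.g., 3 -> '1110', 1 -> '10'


Encode each number as n ones followed by a terminating 0:
  4 -> 11110 (5 bits)
  1 -> 10 (2 bits)
  3 -> 1110 (4 bits)
  6 -> 1111110 (7 bits)
Total length = 5 + 2 + 4 + 7 = 18 bits.

Unary([4, 1, 3, 6]) = 111101011101111110 (18 bits)


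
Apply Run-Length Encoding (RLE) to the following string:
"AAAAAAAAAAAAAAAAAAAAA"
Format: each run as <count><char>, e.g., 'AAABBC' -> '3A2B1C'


Scanning runs left to right:
  i=0: run of 'A' x 21 -> '21A'

RLE = 21A


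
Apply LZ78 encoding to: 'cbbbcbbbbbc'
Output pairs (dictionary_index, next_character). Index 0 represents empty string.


LZ78 encoding steps:
Dictionary: {0: ''}
Step 1: w='' (idx 0), next='c' -> output (0, 'c'), add 'c' as idx 1
Step 2: w='' (idx 0), next='b' -> output (0, 'b'), add 'b' as idx 2
Step 3: w='b' (idx 2), next='b' -> output (2, 'b'), add 'bb' as idx 3
Step 4: w='c' (idx 1), next='b' -> output (1, 'b'), add 'cb' as idx 4
Step 5: w='bb' (idx 3), next='b' -> output (3, 'b'), add 'bbb' as idx 5
Step 6: w='b' (idx 2), next='c' -> output (2, 'c'), add 'bc' as idx 6


Encoded: [(0, 'c'), (0, 'b'), (2, 'b'), (1, 'b'), (3, 'b'), (2, 'c')]


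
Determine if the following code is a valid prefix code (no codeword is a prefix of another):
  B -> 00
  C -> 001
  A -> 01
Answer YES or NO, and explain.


Checking each pair (does one codeword prefix another?):
  B='00' vs C='001': prefix -- VIOLATION

NO -- this is NOT a valid prefix code. B (00) is a prefix of C (001).


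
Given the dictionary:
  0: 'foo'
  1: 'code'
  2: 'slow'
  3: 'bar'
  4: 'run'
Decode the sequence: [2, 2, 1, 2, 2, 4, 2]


Look up each index in the dictionary:
  2 -> 'slow'
  2 -> 'slow'
  1 -> 'code'
  2 -> 'slow'
  2 -> 'slow'
  4 -> 'run'
  2 -> 'slow'

Decoded: "slow slow code slow slow run slow"


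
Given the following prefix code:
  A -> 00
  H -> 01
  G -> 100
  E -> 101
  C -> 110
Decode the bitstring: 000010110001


Decoding step by step:
Bits 00 -> A
Bits 00 -> A
Bits 101 -> E
Bits 100 -> G
Bits 01 -> H


Decoded message: AAEGH


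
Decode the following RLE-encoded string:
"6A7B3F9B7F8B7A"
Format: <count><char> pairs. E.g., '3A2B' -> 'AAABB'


Expanding each <count><char> pair:
  6A -> 'AAAAAA'
  7B -> 'BBBBBBB'
  3F -> 'FFF'
  9B -> 'BBBBBBBBB'
  7F -> 'FFFFFFF'
  8B -> 'BBBBBBBB'
  7A -> 'AAAAAAA'

Decoded = AAAAAABBBBBBBFFFBBBBBBBBBFFFFFFFBBBBBBBBAAAAAAA


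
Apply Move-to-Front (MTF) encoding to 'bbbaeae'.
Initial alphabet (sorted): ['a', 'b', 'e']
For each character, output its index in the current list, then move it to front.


MTF encoding:
'b': index 1 in ['a', 'b', 'e'] -> ['b', 'a', 'e']
'b': index 0 in ['b', 'a', 'e'] -> ['b', 'a', 'e']
'b': index 0 in ['b', 'a', 'e'] -> ['b', 'a', 'e']
'a': index 1 in ['b', 'a', 'e'] -> ['a', 'b', 'e']
'e': index 2 in ['a', 'b', 'e'] -> ['e', 'a', 'b']
'a': index 1 in ['e', 'a', 'b'] -> ['a', 'e', 'b']
'e': index 1 in ['a', 'e', 'b'] -> ['e', 'a', 'b']


Output: [1, 0, 0, 1, 2, 1, 1]


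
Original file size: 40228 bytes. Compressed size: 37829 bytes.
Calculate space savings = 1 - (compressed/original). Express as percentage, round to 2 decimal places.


ratio = compressed/original = 37829/40228 = 0.940365
savings = 1 - ratio = 1 - 0.940365 = 0.059635
as a percentage: 0.059635 * 100 = 5.96%

Space savings = 1 - 37829/40228 = 5.96%


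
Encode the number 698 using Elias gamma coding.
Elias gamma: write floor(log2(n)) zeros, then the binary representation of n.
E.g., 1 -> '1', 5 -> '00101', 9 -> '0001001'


num_bits = floor(log2(698)) + 1 = 10
leading_zeros = num_bits - 1 = 9
binary(698) = 1010111010

Elias gamma(698) = '000000000' + '1010111010' = 0000000001010111010 (19 bits)


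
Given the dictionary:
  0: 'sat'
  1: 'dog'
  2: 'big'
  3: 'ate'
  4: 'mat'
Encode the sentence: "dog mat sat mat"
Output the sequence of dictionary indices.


Look up each word in the dictionary:
  'dog' -> 1
  'mat' -> 4
  'sat' -> 0
  'mat' -> 4

Encoded: [1, 4, 0, 4]


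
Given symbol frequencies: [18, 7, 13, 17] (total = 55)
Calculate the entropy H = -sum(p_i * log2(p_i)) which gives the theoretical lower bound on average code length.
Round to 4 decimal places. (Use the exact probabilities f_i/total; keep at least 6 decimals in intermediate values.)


Per-symbol terms -p_i * log2(p_i) with p_i = f_i/55:
  p = 18/55 = 0.327273: log2(p) = -1.611435, -p*log2(p) = 0.527379
  p = 7/55 = 0.127273: log2(p) = -2.974005, -p*log2(p) = 0.378510
  p = 13/55 = 0.236364: log2(p) = -2.080920, -p*log2(p) = 0.491854
  p = 17/55 = 0.309091: log2(p) = -1.693897, -p*log2(p) = 0.523568
H = 0.527379 + 0.378510 + 0.491854 + 0.523568 = 1.921311

H = 1.9213 bits/symbol


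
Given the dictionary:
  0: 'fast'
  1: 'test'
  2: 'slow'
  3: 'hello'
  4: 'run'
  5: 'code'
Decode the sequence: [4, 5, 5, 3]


Look up each index in the dictionary:
  4 -> 'run'
  5 -> 'code'
  5 -> 'code'
  3 -> 'hello'

Decoded: "run code code hello"


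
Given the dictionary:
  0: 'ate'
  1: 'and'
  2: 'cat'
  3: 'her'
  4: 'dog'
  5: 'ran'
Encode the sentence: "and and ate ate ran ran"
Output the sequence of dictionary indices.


Look up each word in the dictionary:
  'and' -> 1
  'and' -> 1
  'ate' -> 0
  'ate' -> 0
  'ran' -> 5
  'ran' -> 5

Encoded: [1, 1, 0, 0, 5, 5]


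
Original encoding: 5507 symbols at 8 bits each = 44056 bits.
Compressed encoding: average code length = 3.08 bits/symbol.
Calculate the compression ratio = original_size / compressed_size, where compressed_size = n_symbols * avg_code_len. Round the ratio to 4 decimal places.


original_size = n_symbols * orig_bits = 5507 * 8 = 44056 bits
compressed_size = n_symbols * avg_code_len = 5507 * 3.08 = 16961.56 bits
ratio = original_size / compressed_size = 44056 / 16961.56 = 2.5974

Compression ratio = 2.5974


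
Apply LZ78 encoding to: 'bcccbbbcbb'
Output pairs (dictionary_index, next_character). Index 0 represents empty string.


LZ78 encoding steps:
Dictionary: {0: ''}
Step 1: w='' (idx 0), next='b' -> output (0, 'b'), add 'b' as idx 1
Step 2: w='' (idx 0), next='c' -> output (0, 'c'), add 'c' as idx 2
Step 3: w='c' (idx 2), next='c' -> output (2, 'c'), add 'cc' as idx 3
Step 4: w='b' (idx 1), next='b' -> output (1, 'b'), add 'bb' as idx 4
Step 5: w='b' (idx 1), next='c' -> output (1, 'c'), add 'bc' as idx 5
Step 6: w='bb' (idx 4), end of input -> output (4, '')


Encoded: [(0, 'b'), (0, 'c'), (2, 'c'), (1, 'b'), (1, 'c'), (4, '')]


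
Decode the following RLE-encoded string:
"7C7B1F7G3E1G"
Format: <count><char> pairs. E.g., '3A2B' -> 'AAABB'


Expanding each <count><char> pair:
  7C -> 'CCCCCCC'
  7B -> 'BBBBBBB'
  1F -> 'F'
  7G -> 'GGGGGGG'
  3E -> 'EEE'
  1G -> 'G'

Decoded = CCCCCCCBBBBBBBFGGGGGGGEEEG


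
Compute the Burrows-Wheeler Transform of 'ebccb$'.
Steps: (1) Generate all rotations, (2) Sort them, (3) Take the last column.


Rotations (sorted):
  0: $ebccb -> last char: b
  1: b$ebcc -> last char: c
  2: bccb$e -> last char: e
  3: cb$ebc -> last char: c
  4: ccb$eb -> last char: b
  5: ebccb$ -> last char: $


BWT = bcecb$


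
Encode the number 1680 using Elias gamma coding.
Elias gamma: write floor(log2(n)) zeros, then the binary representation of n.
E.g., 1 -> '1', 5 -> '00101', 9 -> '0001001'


num_bits = floor(log2(1680)) + 1 = 11
leading_zeros = num_bits - 1 = 10
binary(1680) = 11010010000

Elias gamma(1680) = '0000000000' + '11010010000' = 000000000011010010000 (21 bits)


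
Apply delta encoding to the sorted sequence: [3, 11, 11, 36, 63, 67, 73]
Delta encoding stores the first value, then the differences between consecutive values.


First value: 3
Deltas:
  11 - 3 = 8
  11 - 11 = 0
  36 - 11 = 25
  63 - 36 = 27
  67 - 63 = 4
  73 - 67 = 6


Delta encoded: [3, 8, 0, 25, 27, 4, 6]


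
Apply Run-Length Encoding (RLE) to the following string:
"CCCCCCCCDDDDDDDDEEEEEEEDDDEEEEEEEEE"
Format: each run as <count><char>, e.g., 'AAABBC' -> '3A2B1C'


Scanning runs left to right:
  i=0: run of 'C' x 8 -> '8C'
  i=8: run of 'D' x 8 -> '8D'
  i=16: run of 'E' x 7 -> '7E'
  i=23: run of 'D' x 3 -> '3D'
  i=26: run of 'E' x 9 -> '9E'

RLE = 8C8D7E3D9E


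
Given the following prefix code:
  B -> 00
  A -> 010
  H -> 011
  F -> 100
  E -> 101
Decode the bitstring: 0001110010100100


Decoding step by step:
Bits 00 -> B
Bits 011 -> H
Bits 100 -> F
Bits 101 -> E
Bits 00 -> B
Bits 100 -> F


Decoded message: BHFEBF


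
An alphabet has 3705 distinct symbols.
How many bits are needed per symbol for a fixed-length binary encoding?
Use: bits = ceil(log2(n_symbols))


log2(3705) = 11.8553
Bracket: 2^11 = 2048 < 3705 <= 2^12 = 4096
So ceil(log2(3705)) = 12

bits = ceil(log2(3705)) = ceil(11.8553) = 12 bits


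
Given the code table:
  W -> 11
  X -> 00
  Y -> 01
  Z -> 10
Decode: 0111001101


Decoding:
01 -> Y
11 -> W
00 -> X
11 -> W
01 -> Y


Result: YWXWY


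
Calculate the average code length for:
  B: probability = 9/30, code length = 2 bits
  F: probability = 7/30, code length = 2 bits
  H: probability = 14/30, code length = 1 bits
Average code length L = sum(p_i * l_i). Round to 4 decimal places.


Weighted contributions p_i * l_i:
  B: (9/30) * 2 = 18/30
  F: (7/30) * 2 = 14/30
  H: (14/30) * 1 = 14/30
Sum = (18 + 14 + 14)/30 = 46/30

L = 46/30 = 1.5333 bits/symbol


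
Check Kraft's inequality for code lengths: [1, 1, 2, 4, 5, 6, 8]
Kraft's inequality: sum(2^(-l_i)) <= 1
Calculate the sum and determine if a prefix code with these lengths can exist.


Sum = 2^(-1) + 2^(-1) + 2^(-2) + 2^(-4) + 2^(-5) + 2^(-6) + 2^(-8)
    = 0.5 + 0.5 + 0.25 + 0.0625 + 0.03125 + 0.015625 + 0.00390625
    = 349/256 = 1.36328125
Since 1.36328125 > 1, Kraft's inequality is NOT satisfied.
A prefix code with these lengths CANNOT exist.

Kraft sum = 1.36328125. Not satisfied.


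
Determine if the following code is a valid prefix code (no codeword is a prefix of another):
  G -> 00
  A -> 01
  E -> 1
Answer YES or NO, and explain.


Checking each pair (does one codeword prefix another?):
  G='00' vs A='01': no prefix
  G='00' vs E='1': no prefix
  A='01' vs G='00': no prefix
  A='01' vs E='1': no prefix
  E='1' vs G='00': no prefix
  E='1' vs A='01': no prefix
No violation found over all pairs.

YES -- this is a valid prefix code. No codeword is a prefix of any other codeword.


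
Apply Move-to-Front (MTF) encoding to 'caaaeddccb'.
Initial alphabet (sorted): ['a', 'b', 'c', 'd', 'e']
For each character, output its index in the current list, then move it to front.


MTF encoding:
'c': index 2 in ['a', 'b', 'c', 'd', 'e'] -> ['c', 'a', 'b', 'd', 'e']
'a': index 1 in ['c', 'a', 'b', 'd', 'e'] -> ['a', 'c', 'b', 'd', 'e']
'a': index 0 in ['a', 'c', 'b', 'd', 'e'] -> ['a', 'c', 'b', 'd', 'e']
'a': index 0 in ['a', 'c', 'b', 'd', 'e'] -> ['a', 'c', 'b', 'd', 'e']
'e': index 4 in ['a', 'c', 'b', 'd', 'e'] -> ['e', 'a', 'c', 'b', 'd']
'd': index 4 in ['e', 'a', 'c', 'b', 'd'] -> ['d', 'e', 'a', 'c', 'b']
'd': index 0 in ['d', 'e', 'a', 'c', 'b'] -> ['d', 'e', 'a', 'c', 'b']
'c': index 3 in ['d', 'e', 'a', 'c', 'b'] -> ['c', 'd', 'e', 'a', 'b']
'c': index 0 in ['c', 'd', 'e', 'a', 'b'] -> ['c', 'd', 'e', 'a', 'b']
'b': index 4 in ['c', 'd', 'e', 'a', 'b'] -> ['b', 'c', 'd', 'e', 'a']


Output: [2, 1, 0, 0, 4, 4, 0, 3, 0, 4]


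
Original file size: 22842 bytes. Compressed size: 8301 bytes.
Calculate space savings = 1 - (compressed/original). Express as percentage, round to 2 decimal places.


ratio = compressed/original = 8301/22842 = 0.36341
savings = 1 - ratio = 1 - 0.36341 = 0.63659
as a percentage: 0.63659 * 100 = 63.66%

Space savings = 1 - 8301/22842 = 63.66%


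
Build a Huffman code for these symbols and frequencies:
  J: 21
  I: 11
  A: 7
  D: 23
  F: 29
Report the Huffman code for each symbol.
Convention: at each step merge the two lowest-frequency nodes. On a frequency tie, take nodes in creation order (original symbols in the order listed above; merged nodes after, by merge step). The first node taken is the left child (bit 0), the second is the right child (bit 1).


Huffman tree construction:
Step 1: Merge A(7) + I(11) = 18
Step 2: Merge (A+I)(18) + J(21) = 39
Step 3: Merge D(23) + F(29) = 52
Step 4: Merge ((A+I)+J)(39) + (D+F)(52) = 91
Read each symbol's code off the tree from the root (left child = 0, right child = 1).

Codes:
  J: 01 (length 2)
  I: 001 (length 3)
  A: 000 (length 3)
  D: 10 (length 2)
  F: 11 (length 2)
Average code length: 200/91 = 2.1978 bits/symbol


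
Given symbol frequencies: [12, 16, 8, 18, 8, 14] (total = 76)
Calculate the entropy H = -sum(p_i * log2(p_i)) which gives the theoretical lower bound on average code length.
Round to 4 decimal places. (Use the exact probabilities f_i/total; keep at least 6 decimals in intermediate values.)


Per-symbol terms -p_i * log2(p_i) with p_i = f_i/76:
  p = 12/76 = 0.157895: log2(p) = -2.662965, -p*log2(p) = 0.420468
  p = 16/76 = 0.210526: log2(p) = -2.247928, -p*log2(p) = 0.473248
  p = 8/76 = 0.105263: log2(p) = -3.247928, -p*log2(p) = 0.341887
  p = 18/76 = 0.236842: log2(p) = -2.078003, -p*log2(p) = 0.492158
  p = 8/76 = 0.105263: log2(p) = -3.247928, -p*log2(p) = 0.341887
  p = 14/76 = 0.184211: log2(p) = -2.440573, -p*log2(p) = 0.449579
H = 0.420468 + 0.473248 + 0.341887 + 0.492158 + 0.341887 + 0.449579 = 2.519227

H = 2.5192 bits/symbol


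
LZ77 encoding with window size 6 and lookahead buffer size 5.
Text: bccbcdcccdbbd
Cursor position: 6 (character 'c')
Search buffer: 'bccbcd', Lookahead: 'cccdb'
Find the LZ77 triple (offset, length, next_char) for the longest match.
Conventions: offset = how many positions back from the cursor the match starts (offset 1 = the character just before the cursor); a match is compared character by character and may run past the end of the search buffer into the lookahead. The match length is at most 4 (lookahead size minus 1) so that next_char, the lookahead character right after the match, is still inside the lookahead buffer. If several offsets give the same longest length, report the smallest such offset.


Try each offset into the search buffer:
  offset=1 (pos 5, char 'd'): match length 0
  offset=2 (pos 4, char 'c'): match length 1
  offset=3 (pos 3, char 'b'): match length 0
  offset=4 (pos 2, char 'c'): match length 1
  offset=5 (pos 1, char 'c'): match length 2
  offset=6 (pos 0, char 'b'): match length 0
Longest match has length 2 at offset 5.
next_char = character at position 6 + 2 = 8 -> 'c'

Best match: offset=5, length=2 (matching 'cc' starting at position 1)
LZ77 triple: (5, 2, 'c')


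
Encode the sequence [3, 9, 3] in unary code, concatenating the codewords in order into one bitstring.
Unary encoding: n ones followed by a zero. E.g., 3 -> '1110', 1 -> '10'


Encode each number as n ones followed by a terminating 0:
  3 -> 1110 (4 bits)
  9 -> 1111111110 (10 bits)
  3 -> 1110 (4 bits)
Total length = 4 + 10 + 4 = 18 bits.

Unary([3, 9, 3]) = 111011111111101110 (18 bits)


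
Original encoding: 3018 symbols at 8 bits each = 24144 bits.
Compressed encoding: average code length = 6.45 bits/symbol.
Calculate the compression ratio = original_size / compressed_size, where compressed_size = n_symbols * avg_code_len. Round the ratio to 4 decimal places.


original_size = n_symbols * orig_bits = 3018 * 8 = 24144 bits
compressed_size = n_symbols * avg_code_len = 3018 * 6.45 = 19466.1 bits
ratio = original_size / compressed_size = 24144 / 19466.1 = 1.2403

Compression ratio = 1.2403


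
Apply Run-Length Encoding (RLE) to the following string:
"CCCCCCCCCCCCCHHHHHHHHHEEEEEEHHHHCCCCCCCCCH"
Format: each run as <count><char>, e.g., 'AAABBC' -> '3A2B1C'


Scanning runs left to right:
  i=0: run of 'C' x 13 -> '13C'
  i=13: run of 'H' x 9 -> '9H'
  i=22: run of 'E' x 6 -> '6E'
  i=28: run of 'H' x 4 -> '4H'
  i=32: run of 'C' x 9 -> '9C'
  i=41: run of 'H' x 1 -> '1H'

RLE = 13C9H6E4H9C1H


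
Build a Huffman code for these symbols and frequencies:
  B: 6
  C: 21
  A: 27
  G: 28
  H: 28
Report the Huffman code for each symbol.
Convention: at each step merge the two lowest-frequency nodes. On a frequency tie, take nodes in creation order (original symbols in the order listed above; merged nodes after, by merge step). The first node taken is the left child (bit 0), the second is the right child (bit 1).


Huffman tree construction:
Step 1: Merge B(6) + C(21) = 27
Step 2: Merge A(27) + (B+C)(27) = 54
Step 3: Merge G(28) + H(28) = 56
Step 4: Merge (A+(B+C))(54) + (G+H)(56) = 110
Read each symbol's code off the tree from the root (left child = 0, right child = 1).

Codes:
  B: 010 (length 3)
  C: 011 (length 3)
  A: 00 (length 2)
  G: 10 (length 2)
  H: 11 (length 2)
Average code length: 247/110 = 2.2455 bits/symbol


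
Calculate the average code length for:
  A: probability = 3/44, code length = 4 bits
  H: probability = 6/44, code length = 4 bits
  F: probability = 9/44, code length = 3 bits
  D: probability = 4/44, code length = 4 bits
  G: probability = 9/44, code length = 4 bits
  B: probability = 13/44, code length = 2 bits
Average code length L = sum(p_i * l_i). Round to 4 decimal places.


Weighted contributions p_i * l_i:
  A: (3/44) * 4 = 12/44
  H: (6/44) * 4 = 24/44
  F: (9/44) * 3 = 27/44
  D: (4/44) * 4 = 16/44
  G: (9/44) * 4 = 36/44
  B: (13/44) * 2 = 26/44
Sum = (12 + 24 + 27 + 16 + 36 + 26)/44 = 141/44

L = 141/44 = 3.2045 bits/symbol


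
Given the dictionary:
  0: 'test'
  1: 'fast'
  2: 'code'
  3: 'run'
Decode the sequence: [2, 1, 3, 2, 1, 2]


Look up each index in the dictionary:
  2 -> 'code'
  1 -> 'fast'
  3 -> 'run'
  2 -> 'code'
  1 -> 'fast'
  2 -> 'code'

Decoded: "code fast run code fast code"


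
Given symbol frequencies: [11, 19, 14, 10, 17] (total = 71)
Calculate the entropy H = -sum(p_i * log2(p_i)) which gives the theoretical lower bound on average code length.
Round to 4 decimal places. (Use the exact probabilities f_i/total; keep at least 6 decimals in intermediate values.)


Per-symbol terms -p_i * log2(p_i) with p_i = f_i/71:
  p = 11/71 = 0.154930: log2(p) = -2.690316, -p*log2(p) = 0.416809
  p = 19/71 = 0.267606: log2(p) = -1.901820, -p*log2(p) = 0.508938
  p = 14/71 = 0.197183: log2(p) = -2.342392, -p*log2(p) = 0.461880
  p = 10/71 = 0.140845: log2(p) = -2.827819, -p*log2(p) = 0.398284
  p = 17/71 = 0.239437: log2(p) = -2.062284, -p*log2(p) = 0.493786
H = 0.416809 + 0.508938 + 0.461880 + 0.398284 + 0.493786 = 2.279697

H = 2.2797 bits/symbol


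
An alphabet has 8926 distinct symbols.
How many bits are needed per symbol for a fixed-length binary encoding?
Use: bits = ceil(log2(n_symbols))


log2(8926) = 13.1238
Bracket: 2^13 = 8192 < 8926 <= 2^14 = 16384
So ceil(log2(8926)) = 14

bits = ceil(log2(8926)) = ceil(13.1238) = 14 bits


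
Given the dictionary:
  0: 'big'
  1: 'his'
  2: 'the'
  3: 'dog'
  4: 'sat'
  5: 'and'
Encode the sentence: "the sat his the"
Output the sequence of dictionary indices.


Look up each word in the dictionary:
  'the' -> 2
  'sat' -> 4
  'his' -> 1
  'the' -> 2

Encoded: [2, 4, 1, 2]


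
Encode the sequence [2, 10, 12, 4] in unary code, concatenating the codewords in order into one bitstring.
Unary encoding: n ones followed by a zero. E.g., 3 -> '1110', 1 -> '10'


Encode each number as n ones followed by a terminating 0:
  2 -> 110 (3 bits)
  10 -> 11111111110 (11 bits)
  12 -> 1111111111110 (13 bits)
  4 -> 11110 (5 bits)
Total length = 3 + 11 + 13 + 5 = 32 bits.

Unary([2, 10, 12, 4]) = 11011111111110111111111111011110 (32 bits)


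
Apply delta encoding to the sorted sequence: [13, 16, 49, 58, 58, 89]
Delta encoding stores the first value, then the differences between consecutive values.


First value: 13
Deltas:
  16 - 13 = 3
  49 - 16 = 33
  58 - 49 = 9
  58 - 58 = 0
  89 - 58 = 31


Delta encoded: [13, 3, 33, 9, 0, 31]


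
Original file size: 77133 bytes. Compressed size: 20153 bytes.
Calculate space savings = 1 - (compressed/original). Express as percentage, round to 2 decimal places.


ratio = compressed/original = 20153/77133 = 0.261276
savings = 1 - ratio = 1 - 0.261276 = 0.738724
as a percentage: 0.738724 * 100 = 73.87%

Space savings = 1 - 20153/77133 = 73.87%


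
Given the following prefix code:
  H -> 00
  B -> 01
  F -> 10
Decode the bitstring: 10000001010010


Decoding step by step:
Bits 10 -> F
Bits 00 -> H
Bits 00 -> H
Bits 01 -> B
Bits 01 -> B
Bits 00 -> H
Bits 10 -> F


Decoded message: FHHBBHF


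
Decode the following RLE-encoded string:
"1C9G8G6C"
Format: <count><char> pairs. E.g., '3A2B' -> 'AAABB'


Expanding each <count><char> pair:
  1C -> 'C'
  9G -> 'GGGGGGGGG'
  8G -> 'GGGGGGGG'
  6C -> 'CCCCCC'

Decoded = CGGGGGGGGGGGGGGGGGCCCCCC


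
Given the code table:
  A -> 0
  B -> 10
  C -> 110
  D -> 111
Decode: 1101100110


Decoding:
110 -> C
110 -> C
0 -> A
110 -> C


Result: CCAC


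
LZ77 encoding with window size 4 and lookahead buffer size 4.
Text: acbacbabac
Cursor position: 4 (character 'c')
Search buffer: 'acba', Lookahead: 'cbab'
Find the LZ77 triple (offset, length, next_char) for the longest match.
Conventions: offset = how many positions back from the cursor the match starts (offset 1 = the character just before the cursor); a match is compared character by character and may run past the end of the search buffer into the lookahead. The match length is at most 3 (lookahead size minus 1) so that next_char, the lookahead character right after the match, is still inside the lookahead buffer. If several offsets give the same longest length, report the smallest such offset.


Try each offset into the search buffer:
  offset=1 (pos 3, char 'a'): match length 0
  offset=2 (pos 2, char 'b'): match length 0
  offset=3 (pos 1, char 'c'): match length 3
  offset=4 (pos 0, char 'a'): match length 0
Longest match has length 3 at offset 3.
next_char = character at position 4 + 3 = 7 -> 'b'

Best match: offset=3, length=3 (matching 'cba' starting at position 1)
LZ77 triple: (3, 3, 'b')


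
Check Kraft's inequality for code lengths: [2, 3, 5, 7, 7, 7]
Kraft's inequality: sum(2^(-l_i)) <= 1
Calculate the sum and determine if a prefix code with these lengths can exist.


Sum = 2^(-2) + 2^(-3) + 2^(-5) + 2^(-7) + 2^(-7) + 2^(-7)
    = 0.25 + 0.125 + 0.03125 + 0.0078125 + 0.0078125 + 0.0078125
    = 55/128 = 0.4296875
Since 0.4296875 <= 1, Kraft's inequality IS satisfied.
A prefix code with these lengths CAN exist.

Kraft sum = 0.4296875. Satisfied.


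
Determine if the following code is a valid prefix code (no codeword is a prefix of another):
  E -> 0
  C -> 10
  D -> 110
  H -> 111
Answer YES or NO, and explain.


Checking each pair (does one codeword prefix another?):
  E='0' vs C='10': no prefix
  E='0' vs D='110': no prefix
  E='0' vs H='111': no prefix
  C='10' vs E='0': no prefix
  C='10' vs D='110': no prefix
  C='10' vs H='111': no prefix
  D='110' vs E='0': no prefix
  D='110' vs C='10': no prefix
  D='110' vs H='111': no prefix
  H='111' vs E='0': no prefix
  H='111' vs C='10': no prefix
  H='111' vs D='110': no prefix
No violation found over all pairs.

YES -- this is a valid prefix code. No codeword is a prefix of any other codeword.


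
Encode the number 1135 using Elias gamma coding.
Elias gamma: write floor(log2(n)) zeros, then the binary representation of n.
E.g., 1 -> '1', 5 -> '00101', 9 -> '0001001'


num_bits = floor(log2(1135)) + 1 = 11
leading_zeros = num_bits - 1 = 10
binary(1135) = 10001101111

Elias gamma(1135) = '0000000000' + '10001101111' = 000000000010001101111 (21 bits)


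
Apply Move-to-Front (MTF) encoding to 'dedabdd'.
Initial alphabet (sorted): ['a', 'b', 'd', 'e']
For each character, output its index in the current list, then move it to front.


MTF encoding:
'd': index 2 in ['a', 'b', 'd', 'e'] -> ['d', 'a', 'b', 'e']
'e': index 3 in ['d', 'a', 'b', 'e'] -> ['e', 'd', 'a', 'b']
'd': index 1 in ['e', 'd', 'a', 'b'] -> ['d', 'e', 'a', 'b']
'a': index 2 in ['d', 'e', 'a', 'b'] -> ['a', 'd', 'e', 'b']
'b': index 3 in ['a', 'd', 'e', 'b'] -> ['b', 'a', 'd', 'e']
'd': index 2 in ['b', 'a', 'd', 'e'] -> ['d', 'b', 'a', 'e']
'd': index 0 in ['d', 'b', 'a', 'e'] -> ['d', 'b', 'a', 'e']


Output: [2, 3, 1, 2, 3, 2, 0]


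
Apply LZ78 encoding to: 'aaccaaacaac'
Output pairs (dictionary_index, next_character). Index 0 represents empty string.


LZ78 encoding steps:
Dictionary: {0: ''}
Step 1: w='' (idx 0), next='a' -> output (0, 'a'), add 'a' as idx 1
Step 2: w='a' (idx 1), next='c' -> output (1, 'c'), add 'ac' as idx 2
Step 3: w='' (idx 0), next='c' -> output (0, 'c'), add 'c' as idx 3
Step 4: w='a' (idx 1), next='a' -> output (1, 'a'), add 'aa' as idx 4
Step 5: w='ac' (idx 2), next='a' -> output (2, 'a'), add 'aca' as idx 5
Step 6: w='ac' (idx 2), end of input -> output (2, '')


Encoded: [(0, 'a'), (1, 'c'), (0, 'c'), (1, 'a'), (2, 'a'), (2, '')]


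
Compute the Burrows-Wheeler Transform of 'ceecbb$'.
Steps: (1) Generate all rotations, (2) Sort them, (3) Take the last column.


Rotations (sorted):
  0: $ceecbb -> last char: b
  1: b$ceecb -> last char: b
  2: bb$ceec -> last char: c
  3: cbb$cee -> last char: e
  4: ceecbb$ -> last char: $
  5: ecbb$ce -> last char: e
  6: eecbb$c -> last char: c


BWT = bbce$ec


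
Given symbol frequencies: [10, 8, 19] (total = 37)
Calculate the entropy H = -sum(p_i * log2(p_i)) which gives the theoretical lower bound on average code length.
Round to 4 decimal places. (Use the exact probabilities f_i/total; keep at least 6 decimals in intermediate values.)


Per-symbol terms -p_i * log2(p_i) with p_i = f_i/37:
  p = 10/37 = 0.270270: log2(p) = -1.887525, -p*log2(p) = 0.510142
  p = 8/37 = 0.216216: log2(p) = -2.209453, -p*log2(p) = 0.477720
  p = 19/37 = 0.513514: log2(p) = -0.961526, -p*log2(p) = 0.493757
H = 0.510142 + 0.477720 + 0.493757 = 1.481619

H = 1.4816 bits/symbol
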